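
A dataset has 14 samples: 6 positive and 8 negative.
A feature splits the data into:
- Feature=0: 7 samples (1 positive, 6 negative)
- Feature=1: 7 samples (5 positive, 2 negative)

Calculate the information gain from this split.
0.2578 bits

Information Gain = H(Y) - H(Y|Feature)

Before split:
P(positive) = 6/14 = 0.4286
H(Y) = 0.9852 bits

After split:
Feature=0: H = 0.5917 bits (weight = 7/14)
Feature=1: H = 0.8631 bits (weight = 7/14)
H(Y|Feature) = (7/14)×0.5917 + (7/14)×0.8631 = 0.7274 bits

Information Gain = 0.9852 - 0.7274 = 0.2578 bits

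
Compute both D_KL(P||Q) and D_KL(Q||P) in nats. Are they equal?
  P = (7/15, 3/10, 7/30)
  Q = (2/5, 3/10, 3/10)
D_KL(P||Q) = 0.0133, D_KL(Q||P) = 0.0137

KL divergence is not symmetric: D_KL(P||Q) ≠ D_KL(Q||P) in general.

D_KL(P||Q) = 0.0133 nats
D_KL(Q||P) = 0.0137 nats

No, they are not equal!

This asymmetry is why KL divergence is not a true distance metric.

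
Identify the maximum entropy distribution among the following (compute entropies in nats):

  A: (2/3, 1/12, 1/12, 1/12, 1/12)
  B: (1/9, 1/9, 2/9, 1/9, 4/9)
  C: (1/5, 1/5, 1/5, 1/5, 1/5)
C

For a discrete distribution over n outcomes, entropy is maximized by the uniform distribution.

Computing entropies:
H(A) = 1.0986 nats
H(B) = 1.4271 nats
H(C) = 1.6094 nats

The uniform distribution (where all probabilities equal 1/5) achieves the maximum entropy of log_e(5) = 1.6094 nats.

Distribution C has the highest entropy.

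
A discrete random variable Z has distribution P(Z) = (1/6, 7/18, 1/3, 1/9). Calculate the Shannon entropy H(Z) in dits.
0.5543 dits

Shannon entropy is H(X) = -Σ p(x) log p(x).

For P = (1/6, 7/18, 1/3, 1/9):
H = -1/6 × log_10(1/6) -7/18 × log_10(7/18) -1/3 × log_10(1/3) -1/9 × log_10(1/9)
H = 0.5543 dits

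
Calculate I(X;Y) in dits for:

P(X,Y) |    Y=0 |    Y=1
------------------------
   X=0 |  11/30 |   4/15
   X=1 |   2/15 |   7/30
0.0094 dits

Mutual information: I(X;Y) = H(X) + H(Y) - H(X,Y)

Marginals:
P(X) = (19/30, 11/30), H(X) = 0.2854 dits
P(Y) = (1/2, 1/2), H(Y) = 0.3010 dits

Joint entropy: H(X,Y) = 0.5770 dits

I(X;Y) = 0.2854 + 0.3010 - 0.5770 = 0.0094 dits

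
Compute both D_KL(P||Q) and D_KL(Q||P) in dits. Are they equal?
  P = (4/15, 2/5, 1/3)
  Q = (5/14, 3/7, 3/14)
D_KL(P||Q) = 0.0181, D_KL(Q||P) = 0.0170

KL divergence is not symmetric: D_KL(P||Q) ≠ D_KL(Q||P) in general.

D_KL(P||Q) = 0.0181 dits
D_KL(Q||P) = 0.0170 dits

No, they are not equal!

This asymmetry is why KL divergence is not a true distance metric.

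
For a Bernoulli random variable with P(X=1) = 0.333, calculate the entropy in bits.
0.9180 bits

The binary entropy function is:
H(p) = -p log(p) - (1-p) log(1-p)

H(0.333) = -0.333 × log_2(0.333) - 0.667 × log_2(0.667)
H(0.333) = 0.9180 bits

Note: Binary entropy is maximized at p=0.5 (H=1 bit) and minimized at p=0 or p=1 (H=0).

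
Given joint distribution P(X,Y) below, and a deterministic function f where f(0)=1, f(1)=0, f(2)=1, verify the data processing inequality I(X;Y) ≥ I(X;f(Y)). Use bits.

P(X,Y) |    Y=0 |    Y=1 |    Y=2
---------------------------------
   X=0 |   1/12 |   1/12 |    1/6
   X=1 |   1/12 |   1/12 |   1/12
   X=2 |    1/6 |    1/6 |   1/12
I(X;Y) = 0.0546, I(X;f(Y)) = 0.0137, inequality holds: 0.0546 ≥ 0.0137

Data Processing Inequality: For any Markov chain X → Y → Z, we have I(X;Y) ≥ I(X;Z).

Here Z = f(Y) is a deterministic function of Y, forming X → Y → Z.

Original I(X;Y) = 0.0546 bits

After applying f:
P(X,Z) where Z=f(Y):
- P(X,Z=0) = P(X,Y=1)
- P(X,Z=1) = P(X,Y=0) + P(X,Y=2)

I(X;Z) = I(X;f(Y)) = 0.0137 bits

Verification: 0.0546 ≥ 0.0137 ✓

Information cannot be created by processing; the function f can only lose information about X.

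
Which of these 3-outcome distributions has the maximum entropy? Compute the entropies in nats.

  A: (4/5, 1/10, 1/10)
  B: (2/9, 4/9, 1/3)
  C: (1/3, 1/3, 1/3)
C

For a discrete distribution over n outcomes, entropy is maximized by the uniform distribution.

Computing entropies:
H(A) = 0.6390 nats
H(B) = 1.0609 nats
H(C) = 1.0986 nats

The uniform distribution (where all probabilities equal 1/3) achieves the maximum entropy of log_e(3) = 1.0986 nats.

Distribution C has the highest entropy.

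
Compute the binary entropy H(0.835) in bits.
0.6461 bits

The binary entropy function is:
H(p) = -p log(p) - (1-p) log(1-p)

H(0.835) = -0.835 × log_2(0.835) - 0.165 × log_2(0.165)
H(0.835) = 0.6461 bits

Note: Binary entropy is maximized at p=0.5 (H=1 bit) and minimized at p=0 or p=1 (H=0).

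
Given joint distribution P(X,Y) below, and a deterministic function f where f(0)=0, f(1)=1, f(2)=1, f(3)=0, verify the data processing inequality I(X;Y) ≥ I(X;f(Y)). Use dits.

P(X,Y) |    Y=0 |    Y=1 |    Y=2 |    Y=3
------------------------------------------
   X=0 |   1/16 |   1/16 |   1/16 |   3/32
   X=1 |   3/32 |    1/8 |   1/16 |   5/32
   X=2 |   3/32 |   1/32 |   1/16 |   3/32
I(X;Y) = 0.0099, I(X;f(Y)) = 0.0019, inequality holds: 0.0099 ≥ 0.0019

Data Processing Inequality: For any Markov chain X → Y → Z, we have I(X;Y) ≥ I(X;Z).

Here Z = f(Y) is a deterministic function of Y, forming X → Y → Z.

Original I(X;Y) = 0.0099 dits

After applying f:
P(X,Z) where Z=f(Y):
- P(X,Z=0) = P(X,Y=0) + P(X,Y=3)
- P(X,Z=1) = P(X,Y=1) + P(X,Y=2)

I(X;Z) = I(X;f(Y)) = 0.0019 dits

Verification: 0.0099 ≥ 0.0019 ✓

Information cannot be created by processing; the function f can only lose information about X.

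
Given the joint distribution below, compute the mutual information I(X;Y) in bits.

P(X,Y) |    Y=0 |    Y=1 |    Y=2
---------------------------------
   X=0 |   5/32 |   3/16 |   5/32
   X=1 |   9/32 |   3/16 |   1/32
0.0917 bits

Mutual information: I(X;Y) = H(X) + H(Y) - H(X,Y)

Marginals:
P(X) = (1/2, 1/2), H(X) = 1.0000 bits
P(Y) = (7/16, 3/8, 3/16), H(Y) = 1.5052 bits

Joint entropy: H(X,Y) = 2.4135 bits

I(X;Y) = 1.0000 + 1.5052 - 2.4135 = 0.0917 bits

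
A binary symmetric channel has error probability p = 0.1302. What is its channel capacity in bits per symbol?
0.4420 bits

For a binary symmetric channel (BSC) with error probability p:
Capacity C = 1 - H(p) bits per symbol

where H(p) = -p log₂(p) - (1-p) log₂(1-p) is the binary entropy function.

H(0.1302) = 0.5580 bits
C = 1 - 0.5580 = 0.4420 bits per symbol

This means we can reliably transmit up to 0.4420 bits of information per channel use.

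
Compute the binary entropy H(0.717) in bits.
0.8595 bits

The binary entropy function is:
H(p) = -p log(p) - (1-p) log(1-p)

H(0.717) = -0.717 × log_2(0.717) - 0.283 × log_2(0.283)
H(0.717) = 0.8595 bits

Note: Binary entropy is maximized at p=0.5 (H=1 bit) and minimized at p=0 or p=1 (H=0).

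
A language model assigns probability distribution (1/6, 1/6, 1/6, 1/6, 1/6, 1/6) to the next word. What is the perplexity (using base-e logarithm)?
6.0000

Perplexity is e^H (or exp(H) for natural log).

First, H = -Σ p log p = 1.7918 nats
Perplexity = e^1.7918 = 6.0000

Interpretation: The model's uncertainty is equivalent to choosing uniformly among 6.0 options.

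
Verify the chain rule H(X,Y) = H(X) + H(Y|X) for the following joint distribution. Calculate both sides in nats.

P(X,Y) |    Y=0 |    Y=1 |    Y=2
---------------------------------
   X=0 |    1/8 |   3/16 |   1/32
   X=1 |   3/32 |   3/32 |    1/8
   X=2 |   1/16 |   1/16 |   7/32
H(X,Y) = 2.0649, H(X) = 1.0976, H(Y|X) = 0.9673 (all in nats)

Chain rule: H(X,Y) = H(X) + H(Y|X)

Left side — joint entropy directly:
H(X,Y) = -Σ p(x,y) log p(x,y) = 2.0649 nats

Right side — compute H(Y|X) from the conditional distributions:
P(X) = (11/32, 5/16, 11/32), so H(X) = 1.0976 nats
H(Y|X) = Σ_x P(X=x) · H(Y|X=x):
  P(Y|X=0) = (4/11, 6/11, 1/11), H(Y|X=0) = 0.9165, weight P(X=0) = 11/32
  P(Y|X=1) = (3/10, 3/10, 2/5), H(Y|X=1) = 1.0889, weight P(X=1) = 5/16
  P(Y|X=2) = (2/11, 2/11, 7/11), H(Y|X=2) = 0.9075, weight P(X=2) = 11/32
H(Y|X) = 0.9673 nats

H(X) + H(Y|X) = 1.0976 + 0.9673 = 2.0649 nats

Both sides equal 2.0649 nats. ✓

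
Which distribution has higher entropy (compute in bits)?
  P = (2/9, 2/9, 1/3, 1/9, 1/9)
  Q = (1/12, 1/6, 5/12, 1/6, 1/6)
P

Computing entropies in bits:
H(P) = 2.1972
H(Q) = 2.1175

Distribution P has higher entropy.

Intuition: The distribution closer to uniform (more spread out) has higher entropy.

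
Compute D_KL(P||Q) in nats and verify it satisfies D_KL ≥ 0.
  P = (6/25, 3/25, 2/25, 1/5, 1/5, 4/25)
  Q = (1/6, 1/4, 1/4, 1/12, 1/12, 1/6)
0.2519 nats

KL divergence satisfies the Gibbs inequality: D_KL(P||Q) ≥ 0 for all distributions P, Q.

D_KL(P||Q) = Σ p(x) log(p(x)/q(x))
Term by term:
  x=0: 6/25 × log_e[(6/25)/(1/6)] = 0.0875
  x=1: 3/25 × log_e[(3/25)/(1/4)] = -0.0881
  x=2: 2/25 × log_e[(2/25)/(1/4)] = -0.0912
  x=3: 1/5 × log_e[(1/5)/(1/12)] = 0.1751
  x=4: 1/5 × log_e[(1/5)/(1/12)] = 0.1751
  x=5: 4/25 × log_e[(4/25)/(1/6)] = -0.0065
D_KL(P||Q) = 0.2519 nats

D_KL(P||Q) = 0.2519 ≥ 0 ✓

This non-negativity is a fundamental property: relative entropy cannot be negative because it measures how different Q is from P.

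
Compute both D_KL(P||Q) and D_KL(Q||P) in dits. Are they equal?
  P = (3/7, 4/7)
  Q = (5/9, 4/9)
D_KL(P||Q) = 0.0141, D_KL(Q||P) = 0.0141

KL divergence is not symmetric: D_KL(P||Q) ≠ D_KL(Q||P) in general.

D_KL(P||Q) = 0.0141 dits
D_KL(Q||P) = 0.0141 dits

In this case they happen to be equal (to 4 decimal places).

This asymmetry is why KL divergence is not a true distance metric.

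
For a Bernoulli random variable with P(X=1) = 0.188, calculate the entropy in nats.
0.4833 nats

The binary entropy function is:
H(p) = -p log(p) - (1-p) log(1-p)

H(0.188) = -0.188 × log_e(0.188) - 0.812 × log_e(0.812)
H(0.188) = 0.4833 nats

Note: Binary entropy is maximized at p=0.5 (H=1 bit) and minimized at p=0 or p=1 (H=0).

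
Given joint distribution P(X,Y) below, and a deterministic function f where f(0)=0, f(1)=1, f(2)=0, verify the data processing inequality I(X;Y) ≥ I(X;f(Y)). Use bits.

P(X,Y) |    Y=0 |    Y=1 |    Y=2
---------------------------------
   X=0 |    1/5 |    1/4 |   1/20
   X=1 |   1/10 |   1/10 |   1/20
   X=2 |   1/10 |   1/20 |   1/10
I(X;Y) = 0.0805, I(X;f(Y)) = 0.0477, inequality holds: 0.0805 ≥ 0.0477

Data Processing Inequality: For any Markov chain X → Y → Z, we have I(X;Y) ≥ I(X;Z).

Here Z = f(Y) is a deterministic function of Y, forming X → Y → Z.

Original I(X;Y) = 0.0805 bits

After applying f:
P(X,Z) where Z=f(Y):
- P(X,Z=0) = P(X,Y=0) + P(X,Y=2)
- P(X,Z=1) = P(X,Y=1)

I(X;Z) = I(X;f(Y)) = 0.0477 bits

Verification: 0.0805 ≥ 0.0477 ✓

Information cannot be created by processing; the function f can only lose information about X.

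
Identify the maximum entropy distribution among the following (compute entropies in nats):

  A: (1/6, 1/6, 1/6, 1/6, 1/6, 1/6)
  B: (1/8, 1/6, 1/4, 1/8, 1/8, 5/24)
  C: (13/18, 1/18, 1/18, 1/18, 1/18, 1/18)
A

For a discrete distribution over n outcomes, entropy is maximized by the uniform distribution.

Computing entropies:
H(A) = 1.7918 nats
H(B) = 1.7518 nats
H(C) = 1.0379 nats

The uniform distribution (where all probabilities equal 1/6) achieves the maximum entropy of log_e(6) = 1.7918 nats.

Distribution A has the highest entropy.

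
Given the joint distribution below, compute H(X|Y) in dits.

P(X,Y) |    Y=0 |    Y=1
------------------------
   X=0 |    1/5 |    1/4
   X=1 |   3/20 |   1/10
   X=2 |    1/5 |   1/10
0.4548 dits

Using the chain rule: H(X|Y) = H(X,Y) - H(Y)

First, compute H(X,Y) = 0.7537 dits

Marginal P(Y) = (11/20, 9/20)
H(Y) = 0.2989 dits

H(X|Y) = H(X,Y) - H(Y) = 0.7537 - 0.2989 = 0.4548 dits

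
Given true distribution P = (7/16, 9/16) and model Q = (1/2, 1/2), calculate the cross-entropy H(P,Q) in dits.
0.3010 dits

Cross-entropy: H(P,Q) = -Σ p(x) log q(x)

Alternatively: H(P,Q) = H(P) + D_KL(P||Q)
H(P) = 0.2976 dits
D_KL(P||Q) = 0.0034 dits

H(P,Q) = 0.2976 + 0.0034 = 0.3010 dits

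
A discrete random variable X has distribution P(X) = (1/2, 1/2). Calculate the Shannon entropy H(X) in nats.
0.6931 nats

Shannon entropy is H(X) = -Σ p(x) log p(x).

For P = (1/2, 1/2):
H = -1/2 × log_e(1/2) -1/2 × log_e(1/2)
H = 0.6931 nats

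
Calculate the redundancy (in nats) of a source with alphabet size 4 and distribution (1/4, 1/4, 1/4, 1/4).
0.0000 nats

Redundancy measures how far a source is from maximum entropy:
R = H_max - H(X)

Maximum entropy for 4 symbols: H_max = log_e(4) = 1.3863 nats
Actual entropy: H(X) = 1.3863 nats
Redundancy: R = 1.3863 - 1.3863 = 0.0000 nats

This redundancy represents potential for compression: the source could be compressed by 0.0000 nats per symbol.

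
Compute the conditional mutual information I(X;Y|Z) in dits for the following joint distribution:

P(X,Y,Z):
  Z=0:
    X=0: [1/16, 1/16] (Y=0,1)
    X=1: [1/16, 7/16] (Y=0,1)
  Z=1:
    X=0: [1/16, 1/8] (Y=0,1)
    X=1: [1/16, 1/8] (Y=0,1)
0.0164 dits

Conditional mutual information: I(X;Y|Z) = H(X|Z) + H(Y|Z) - H(X,Y|Z)

H(Z) = 0.2873
H(X,Z) = 0.5360 → H(X|Z) = 0.2487
H(Y,Z) = 0.5268 → H(Y|Z) = 0.2395
H(X,Y,Z) = 0.7591 → H(X,Y|Z) = 0.4718

I(X;Y|Z) = 0.2487 + 0.2395 - 0.4718 = 0.0164 dits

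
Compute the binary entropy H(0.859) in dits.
0.1767 dits

The binary entropy function is:
H(p) = -p log(p) - (1-p) log(1-p)

H(0.859) = -0.859 × log_10(0.859) - 0.141 × log_10(0.141)
H(0.859) = 0.1767 dits

Note: Binary entropy is maximized at p=0.5 (H=1 bit) and minimized at p=0 or p=1 (H=0).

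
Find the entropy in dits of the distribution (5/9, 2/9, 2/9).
0.4321 dits

Shannon entropy is H(X) = -Σ p(x) log p(x).

For P = (5/9, 2/9, 2/9):
H = -5/9 × log_10(5/9) -2/9 × log_10(2/9) -2/9 × log_10(2/9)
H = 0.4321 dits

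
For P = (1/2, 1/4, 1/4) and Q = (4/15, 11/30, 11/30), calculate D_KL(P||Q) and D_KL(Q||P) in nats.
D_KL(P||Q) = 0.1228, D_KL(Q||P) = 0.1132

KL divergence is not symmetric: D_KL(P||Q) ≠ D_KL(Q||P) in general.

D_KL(P||Q) = 0.1228 nats
D_KL(Q||P) = 0.1132 nats

No, they are not equal!

This asymmetry is why KL divergence is not a true distance metric.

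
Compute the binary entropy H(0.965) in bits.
0.2189 bits

The binary entropy function is:
H(p) = -p log(p) - (1-p) log(1-p)

H(0.965) = -0.965 × log_2(0.965) - 0.035 × log_2(0.035)
H(0.965) = 0.2189 bits

Note: Binary entropy is maximized at p=0.5 (H=1 bit) and minimized at p=0 or p=1 (H=0).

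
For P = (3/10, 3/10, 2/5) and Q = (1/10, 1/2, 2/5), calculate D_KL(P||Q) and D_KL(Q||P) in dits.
D_KL(P||Q) = 0.0766, D_KL(Q||P) = 0.0632

KL divergence is not symmetric: D_KL(P||Q) ≠ D_KL(Q||P) in general.

D_KL(P||Q) = 0.0766 dits
D_KL(Q||P) = 0.0632 dits

No, they are not equal!

This asymmetry is why KL divergence is not a true distance metric.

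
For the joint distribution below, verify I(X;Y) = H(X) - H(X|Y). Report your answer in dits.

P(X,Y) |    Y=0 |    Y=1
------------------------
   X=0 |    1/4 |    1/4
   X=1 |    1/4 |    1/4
I(X;Y) = 0.0000 dits

Mutual information has multiple equivalent forms:
- I(X;Y) = H(X) - H(X|Y)
- I(X;Y) = H(Y) - H(Y|X)
- I(X;Y) = H(X) + H(Y) - H(X,Y)

Computing all quantities:
H(X) = 0.3010, H(Y) = 0.3010, H(X,Y) = 0.6021
H(X|Y) = 0.3010, H(Y|X) = 0.3010

Verification:
H(X) - H(X|Y) = 0.3010 - 0.3010 = 0.0000
H(Y) - H(Y|X) = 0.3010 - 0.3010 = 0.0000
H(X) + H(Y) - H(X,Y) = 0.3010 + 0.3010 - 0.6021 = 0.0000

All forms give I(X;Y) = 0.0000 dits. ✓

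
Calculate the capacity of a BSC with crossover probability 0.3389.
0.0762 bits

For a binary symmetric channel (BSC) with error probability p:
Capacity C = 1 - H(p) bits per symbol

where H(p) = -p log₂(p) - (1-p) log₂(1-p) is the binary entropy function.

H(0.3389) = 0.9238 bits
C = 1 - 0.9238 = 0.0762 bits per symbol

This means we can reliably transmit up to 0.0762 bits of information per channel use.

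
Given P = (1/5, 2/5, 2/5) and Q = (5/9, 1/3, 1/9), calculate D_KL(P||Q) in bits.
0.5496 bits

KL divergence: D_KL(P||Q) = Σ p(x) log(p(x)/q(x))

Computing term by term:
  x=0: 1/5 × log_2[(1/5)/(5/9)] = 1/5 × -1.4739 = -0.2948
  x=1: 2/5 × log_2[(2/5)/(1/3)] = 2/5 × 0.2630 = 0.1052
  x=2: 2/5 × log_2[(2/5)/(1/9)] = 2/5 × 1.8480 = 0.7392

D_KL(P||Q) = 0.5496 bits

Note: KL divergence is always non-negative and equals 0 iff P = Q.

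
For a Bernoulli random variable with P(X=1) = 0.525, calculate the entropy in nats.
0.6919 nats

The binary entropy function is:
H(p) = -p log(p) - (1-p) log(1-p)

H(0.525) = -0.525 × log_e(0.525) - 0.475 × log_e(0.475)
H(0.525) = 0.6919 nats

Note: Binary entropy is maximized at p=0.5 (H=1 bit) and minimized at p=0 or p=1 (H=0).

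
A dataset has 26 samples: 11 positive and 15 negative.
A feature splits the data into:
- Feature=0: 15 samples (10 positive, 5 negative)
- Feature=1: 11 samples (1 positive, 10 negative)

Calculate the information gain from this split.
0.2671 bits

Information Gain = H(Y) - H(Y|Feature)

Before split:
P(positive) = 11/26 = 0.4231
H(Y) = 0.9829 bits

After split:
Feature=0: H = 0.9183 bits (weight = 15/26)
Feature=1: H = 0.4395 bits (weight = 11/26)
H(Y|Feature) = (15/26)×0.9183 + (11/26)×0.4395 = 0.7157 bits

Information Gain = 0.9829 - 0.7157 = 0.2671 bits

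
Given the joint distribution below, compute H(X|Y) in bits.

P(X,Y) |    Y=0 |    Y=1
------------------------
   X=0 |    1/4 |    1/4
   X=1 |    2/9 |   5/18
0.9978 bits

Using the chain rule: H(X|Y) = H(X,Y) - H(Y)

First, compute H(X,Y) = 1.9955 bits

Marginal P(Y) = (17/36, 19/36)
H(Y) = 0.9978 bits

H(X|Y) = H(X,Y) - H(Y) = 1.9955 - 0.9978 = 0.9978 bits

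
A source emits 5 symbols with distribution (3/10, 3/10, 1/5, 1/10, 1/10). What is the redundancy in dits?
0.0454 dits

Redundancy measures how far a source is from maximum entropy:
R = H_max - H(X)

Maximum entropy for 5 symbols: H_max = log_10(5) = 0.6990 dits
Actual entropy: H(X) = 0.6535 dits
Redundancy: R = 0.6990 - 0.6535 = 0.0454 dits

This redundancy represents potential for compression: the source could be compressed by 0.0454 dits per symbol.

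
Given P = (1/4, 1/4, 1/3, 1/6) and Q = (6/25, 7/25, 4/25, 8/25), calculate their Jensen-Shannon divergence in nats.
0.0283 nats

Jensen-Shannon divergence is:
JSD(P||Q) = 0.5 × D_KL(P||M) + 0.5 × D_KL(Q||M)
where M = 0.5 × (P + Q) is the mixture distribution.

M = 0.5 × (1/4, 1/4, 1/3, 1/6) + 0.5 × (6/25, 7/25, 4/25, 8/25) = (0.245, 0.265, 0.246667, 0.243333)

D_KL(P||M) = 0.0278 nats
D_KL(Q||M) = 0.0289 nats

JSD(P||Q) = 0.5 × 0.0278 + 0.5 × 0.0289 = 0.0283 nats

Unlike KL divergence, JSD is symmetric and bounded: 0 ≤ JSD ≤ log(2).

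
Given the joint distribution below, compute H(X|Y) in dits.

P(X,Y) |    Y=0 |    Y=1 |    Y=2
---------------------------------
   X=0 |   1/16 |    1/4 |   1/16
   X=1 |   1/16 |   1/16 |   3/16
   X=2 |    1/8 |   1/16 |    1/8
0.4189 dits

Using the chain rule: H(X|Y) = H(X,Y) - H(Y)

First, compute H(X,Y) = 0.8889 dits

Marginal P(Y) = (1/4, 3/8, 3/8)
H(Y) = 0.4700 dits

H(X|Y) = H(X,Y) - H(Y) = 0.8889 - 0.4700 = 0.4189 dits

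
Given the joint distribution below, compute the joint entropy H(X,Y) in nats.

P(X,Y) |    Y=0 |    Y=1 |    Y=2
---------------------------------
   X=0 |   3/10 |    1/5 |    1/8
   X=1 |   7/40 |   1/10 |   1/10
1.7085 nats

Joint entropy is H(X,Y) = -Σ_{x,y} p(x,y) log p(x,y).

Summing over all non-zero entries:
H(X,Y) = -[3/10·log_e(3/10) + 1/5·log_e(1/5) + 1/8·log_e(1/8) + 7/40·log_e(7/40) + 1/10·log_e(1/10) + 1/10·log_e(1/10)]
H(X,Y) = 1.7085 nats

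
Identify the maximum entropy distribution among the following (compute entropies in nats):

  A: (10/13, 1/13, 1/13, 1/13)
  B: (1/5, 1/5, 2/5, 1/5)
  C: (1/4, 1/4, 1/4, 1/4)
C

For a discrete distribution over n outcomes, entropy is maximized by the uniform distribution.

Computing entropies:
H(A) = 0.7937 nats
H(B) = 1.3322 nats
H(C) = 1.3863 nats

The uniform distribution (where all probabilities equal 1/4) achieves the maximum entropy of log_e(4) = 1.3863 nats.

Distribution C has the highest entropy.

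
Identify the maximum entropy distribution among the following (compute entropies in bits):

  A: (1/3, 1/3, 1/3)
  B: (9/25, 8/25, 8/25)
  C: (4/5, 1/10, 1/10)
A

For a discrete distribution over n outcomes, entropy is maximized by the uniform distribution.

Computing entropies:
H(A) = 1.5850 bits
H(B) = 1.5827 bits
H(C) = 0.9219 bits

The uniform distribution (where all probabilities equal 1/3) achieves the maximum entropy of log_2(3) = 1.5850 bits.

Distribution A has the highest entropy.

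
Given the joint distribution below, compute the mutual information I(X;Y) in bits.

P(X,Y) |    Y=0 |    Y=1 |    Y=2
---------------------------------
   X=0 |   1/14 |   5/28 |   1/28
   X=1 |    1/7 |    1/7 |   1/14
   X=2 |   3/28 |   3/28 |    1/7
0.0745 bits

Mutual information: I(X;Y) = H(X) + H(Y) - H(X,Y)

Marginals:
P(X) = (2/7, 5/14, 5/14), H(X) = 1.5774 bits
P(Y) = (9/28, 3/7, 1/4), H(Y) = 1.5502 bits

Joint entropy: H(X,Y) = 3.0531 bits

I(X;Y) = 1.5774 + 1.5502 - 3.0531 = 0.0745 bits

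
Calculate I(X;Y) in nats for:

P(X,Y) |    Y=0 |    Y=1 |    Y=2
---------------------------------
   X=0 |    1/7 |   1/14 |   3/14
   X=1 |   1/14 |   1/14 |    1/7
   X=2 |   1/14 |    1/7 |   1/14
0.0514 nats

Mutual information: I(X;Y) = H(X) + H(Y) - H(X,Y)

Marginals:
P(X) = (3/7, 2/7, 2/7), H(X) = 1.0790 nats
P(Y) = (2/7, 2/7, 3/7), H(Y) = 1.0790 nats

Joint entropy: H(X,Y) = 2.1066 nats

I(X;Y) = 1.0790 + 1.0790 - 2.1066 = 0.0514 nats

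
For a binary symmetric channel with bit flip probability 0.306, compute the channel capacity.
0.1115 bits

For a binary symmetric channel (BSC) with error probability p:
Capacity C = 1 - H(p) bits per symbol

where H(p) = -p log₂(p) - (1-p) log₂(1-p) is the binary entropy function.

H(0.306) = 0.8885 bits
C = 1 - 0.8885 = 0.1115 bits per symbol

This means we can reliably transmit up to 0.1115 bits of information per channel use.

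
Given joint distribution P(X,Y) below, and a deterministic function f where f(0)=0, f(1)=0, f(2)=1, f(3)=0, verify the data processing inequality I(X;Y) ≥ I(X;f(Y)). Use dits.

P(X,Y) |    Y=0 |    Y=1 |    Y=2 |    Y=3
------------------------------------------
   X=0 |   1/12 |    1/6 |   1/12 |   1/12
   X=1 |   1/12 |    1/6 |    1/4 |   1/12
I(X;Y) = 0.0129, I(X;f(Y)) = 0.0129, inequality holds: 0.0129 ≥ 0.0129

Data Processing Inequality: For any Markov chain X → Y → Z, we have I(X;Y) ≥ I(X;Z).

Here Z = f(Y) is a deterministic function of Y, forming X → Y → Z.

Original I(X;Y) = 0.0129 dits

After applying f:
P(X,Z) where Z=f(Y):
- P(X,Z=0) = P(X,Y=0) + P(X,Y=1) + P(X,Y=3)
- P(X,Z=1) = P(X,Y=2)

I(X;Z) = I(X;f(Y)) = 0.0129 dits

Verification: 0.0129 ≥ 0.0129 ✓

Information cannot be created by processing; the function f can only lose information about X.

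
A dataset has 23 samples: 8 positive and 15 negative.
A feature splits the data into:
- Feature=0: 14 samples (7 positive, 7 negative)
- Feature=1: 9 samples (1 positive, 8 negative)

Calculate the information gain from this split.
0.1265 bits

Information Gain = H(Y) - H(Y|Feature)

Before split:
P(positive) = 8/23 = 0.3478
H(Y) = 0.9321 bits

After split:
Feature=0: H = 1.0000 bits (weight = 14/23)
Feature=1: H = 0.5033 bits (weight = 9/23)
H(Y|Feature) = (14/23)×1.0000 + (9/23)×0.5033 = 0.8056 bits

Information Gain = 0.9321 - 0.8056 = 0.1265 bits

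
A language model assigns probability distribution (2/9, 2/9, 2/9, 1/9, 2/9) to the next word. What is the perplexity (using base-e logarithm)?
4.8603

Perplexity is e^H (or exp(H) for natural log).

First, H = -Σ p log p = 1.5811 nats
Perplexity = e^1.5811 = 4.8603

Interpretation: The model's uncertainty is equivalent to choosing uniformly among 4.9 options.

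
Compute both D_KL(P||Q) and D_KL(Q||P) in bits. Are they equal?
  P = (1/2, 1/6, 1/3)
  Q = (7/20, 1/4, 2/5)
D_KL(P||Q) = 0.0721, D_KL(Q||P) = 0.0714

KL divergence is not symmetric: D_KL(P||Q) ≠ D_KL(Q||P) in general.

D_KL(P||Q) = 0.0721 bits
D_KL(Q||P) = 0.0714 bits

No, they are not equal!

This asymmetry is why KL divergence is not a true distance metric.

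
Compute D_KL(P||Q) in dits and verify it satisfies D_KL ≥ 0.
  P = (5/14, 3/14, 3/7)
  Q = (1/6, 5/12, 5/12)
0.0616 dits

KL divergence satisfies the Gibbs inequality: D_KL(P||Q) ≥ 0 for all distributions P, Q.

D_KL(P||Q) = Σ p(x) log(p(x)/q(x))
Term by term:
  x=0: 5/14 × log_10[(5/14)/(1/6)] = 0.1182
  x=1: 3/14 × log_10[(3/14)/(5/12)] = -0.0619
  x=2: 3/7 × log_10[(3/7)/(5/12)] = 0.0052
D_KL(P||Q) = 0.0616 dits

D_KL(P||Q) = 0.0616 ≥ 0 ✓

This non-negativity is a fundamental property: relative entropy cannot be negative because it measures how different Q is from P.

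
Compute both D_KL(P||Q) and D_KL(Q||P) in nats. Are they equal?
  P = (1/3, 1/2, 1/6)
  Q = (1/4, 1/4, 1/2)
D_KL(P||Q) = 0.2594, D_KL(Q||P) = 0.3041

KL divergence is not symmetric: D_KL(P||Q) ≠ D_KL(Q||P) in general.

D_KL(P||Q) = 0.2594 nats
D_KL(Q||P) = 0.3041 nats

No, they are not equal!

This asymmetry is why KL divergence is not a true distance metric.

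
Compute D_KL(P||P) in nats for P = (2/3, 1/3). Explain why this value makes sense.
0.0000 nats

KL divergence satisfies the Gibbs inequality: D_KL(P||Q) ≥ 0 for all distributions P, Q.

D_KL(P||Q) = Σ p(x) log(p(x)/q(x))
Each term is p(x) × log_e(p(x)/p(x)) = p(x) × log_e(1) = 0, so the sum is 0.
D_KL(P||Q) = 0.0000 nats

When P = Q, the KL divergence is exactly 0, as there is no 'divergence' between identical distributions.

This non-negativity is a fundamental property: relative entropy cannot be negative because it measures how different Q is from P.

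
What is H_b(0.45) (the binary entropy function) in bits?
0.9928 bits

The binary entropy function is:
H(p) = -p log(p) - (1-p) log(1-p)

H(0.45) = -0.45 × log_2(0.45) - 0.55 × log_2(0.55)
H(0.45) = 0.9928 bits

Note: Binary entropy is maximized at p=0.5 (H=1 bit) and minimized at p=0 or p=1 (H=0).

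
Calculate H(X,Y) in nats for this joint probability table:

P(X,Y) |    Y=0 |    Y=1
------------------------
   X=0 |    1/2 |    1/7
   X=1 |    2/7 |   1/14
1.1710 nats

Joint entropy is H(X,Y) = -Σ_{x,y} p(x,y) log p(x,y).

Summing over all non-zero entries:
H(X,Y) = -[1/2·log_e(1/2) + 1/7·log_e(1/7) + 2/7·log_e(2/7) + 1/14·log_e(1/14)]
H(X,Y) = 1.1710 nats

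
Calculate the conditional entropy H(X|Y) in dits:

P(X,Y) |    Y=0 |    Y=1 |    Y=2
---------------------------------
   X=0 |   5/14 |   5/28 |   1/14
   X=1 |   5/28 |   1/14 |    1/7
0.2723 dits

Using the chain rule: H(X|Y) = H(X,Y) - H(Y)

First, compute H(X,Y) = 0.7114 dits

Marginal P(Y) = (15/28, 1/4, 3/14)
H(Y) = 0.4391 dits

H(X|Y) = H(X,Y) - H(Y) = 0.7114 - 0.4391 = 0.2723 dits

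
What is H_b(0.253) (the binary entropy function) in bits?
0.8160 bits

The binary entropy function is:
H(p) = -p log(p) - (1-p) log(1-p)

H(0.253) = -0.253 × log_2(0.253) - 0.747 × log_2(0.747)
H(0.253) = 0.8160 bits

Note: Binary entropy is maximized at p=0.5 (H=1 bit) and minimized at p=0 or p=1 (H=0).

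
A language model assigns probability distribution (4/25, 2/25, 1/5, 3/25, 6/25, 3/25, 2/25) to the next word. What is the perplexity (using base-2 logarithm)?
6.4921

Perplexity is 2^H (or exp(H) for natural log).

First, H = -Σ p log p = 2.6987 bits
Perplexity = 2^2.6987 = 6.4921

Interpretation: The model's uncertainty is equivalent to choosing uniformly among 6.5 options.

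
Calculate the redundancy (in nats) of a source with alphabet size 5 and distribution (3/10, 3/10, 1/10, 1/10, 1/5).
0.1046 nats

Redundancy measures how far a source is from maximum entropy:
R = H_max - H(X)

Maximum entropy for 5 symbols: H_max = log_e(5) = 1.6094 nats
Actual entropy: H(X) = 1.5048 nats
Redundancy: R = 1.6094 - 1.5048 = 0.1046 nats

This redundancy represents potential for compression: the source could be compressed by 0.1046 nats per symbol.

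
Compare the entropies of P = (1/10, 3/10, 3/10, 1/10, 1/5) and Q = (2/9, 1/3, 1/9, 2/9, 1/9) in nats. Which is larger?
Q

Computing entropies in nats:
H(P) = 1.5048
H(Q) = 1.5230

Distribution Q has higher entropy.

Intuition: The distribution closer to uniform (more spread out) has higher entropy.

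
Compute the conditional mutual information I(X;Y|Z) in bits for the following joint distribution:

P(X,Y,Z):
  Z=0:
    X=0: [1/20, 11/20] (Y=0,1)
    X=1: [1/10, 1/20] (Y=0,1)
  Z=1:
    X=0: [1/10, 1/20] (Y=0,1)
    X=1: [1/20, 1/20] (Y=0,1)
0.1604 bits

Conditional mutual information: I(X;Y|Z) = H(X|Z) + H(Y|Z) - H(X,Y|Z)

H(Z) = 0.8113
H(X,Z) = 1.5955 → H(X|Z) = 0.7842
H(Y,Z) = 1.5955 → H(Y|Z) = 0.7842
H(X,Y,Z) = 2.2192 → H(X,Y|Z) = 1.4080

I(X;Y|Z) = 0.7842 + 0.7842 - 1.4080 = 0.1604 bits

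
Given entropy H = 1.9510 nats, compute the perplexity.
7.0357

Perplexity is e^H (or exp(H) for natural log).

H = 1.9510 nats
Perplexity = e^1.9510 = 7.0357

Interpretation: The model's uncertainty is equivalent to choosing uniformly among 7.0 options.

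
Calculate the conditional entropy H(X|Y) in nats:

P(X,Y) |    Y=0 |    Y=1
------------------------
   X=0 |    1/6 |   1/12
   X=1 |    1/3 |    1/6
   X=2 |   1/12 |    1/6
0.9970 nats

Using the chain rule: H(X|Y) = H(X,Y) - H(Y)

First, compute H(X,Y) = 1.6762 nats

Marginal P(Y) = (7/12, 5/12)
H(Y) = 0.6792 nats

H(X|Y) = H(X,Y) - H(Y) = 1.6762 - 0.6792 = 0.9970 nats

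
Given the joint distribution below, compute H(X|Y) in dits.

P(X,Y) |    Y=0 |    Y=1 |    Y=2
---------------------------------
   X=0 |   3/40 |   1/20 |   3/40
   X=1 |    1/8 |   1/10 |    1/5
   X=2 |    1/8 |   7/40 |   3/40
0.4393 dits

Using the chain rule: H(X|Y) = H(X,Y) - H(Y)

First, compute H(X,Y) = 0.9162 dits

Marginal P(Y) = (13/40, 13/40, 7/20)
H(Y) = 0.4769 dits

H(X|Y) = H(X,Y) - H(Y) = 0.9162 - 0.4769 = 0.4393 dits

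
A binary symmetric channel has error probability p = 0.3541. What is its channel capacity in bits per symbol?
0.0623 bits

For a binary symmetric channel (BSC) with error probability p:
Capacity C = 1 - H(p) bits per symbol

where H(p) = -p log₂(p) - (1-p) log₂(1-p) is the binary entropy function.

H(0.3541) = 0.9377 bits
C = 1 - 0.9377 = 0.0623 bits per symbol

This means we can reliably transmit up to 0.0623 bits of information per channel use.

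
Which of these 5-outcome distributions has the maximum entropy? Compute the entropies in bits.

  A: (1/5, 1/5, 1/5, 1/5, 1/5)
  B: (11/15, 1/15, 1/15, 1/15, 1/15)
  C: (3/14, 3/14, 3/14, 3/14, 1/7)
A

For a discrete distribution over n outcomes, entropy is maximized by the uniform distribution.

Computing entropies:
H(A) = 2.3219 bits
H(B) = 1.3700 bits
H(C) = 2.3060 bits

The uniform distribution (where all probabilities equal 1/5) achieves the maximum entropy of log_2(5) = 2.3219 bits.

Distribution A has the highest entropy.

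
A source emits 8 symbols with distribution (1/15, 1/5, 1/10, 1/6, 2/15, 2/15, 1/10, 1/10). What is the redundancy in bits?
0.0726 bits

Redundancy measures how far a source is from maximum entropy:
R = H_max - H(X)

Maximum entropy for 8 symbols: H_max = log_2(8) = 3.0000 bits
Actual entropy: H(X) = 2.9274 bits
Redundancy: R = 3.0000 - 2.9274 = 0.0726 bits

This redundancy represents potential for compression: the source could be compressed by 0.0726 bits per symbol.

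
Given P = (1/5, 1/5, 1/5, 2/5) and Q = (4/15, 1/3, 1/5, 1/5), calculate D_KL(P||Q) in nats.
0.1176 nats

KL divergence: D_KL(P||Q) = Σ p(x) log(p(x)/q(x))

Computing term by term:
  x=0: 1/5 × log_e[(1/5)/(4/15)] = 1/5 × -0.2877 = -0.0575
  x=1: 1/5 × log_e[(1/5)/(1/3)] = 1/5 × -0.5108 = -0.1022
  x=2: 1/5 × log_e[(1/5)/(1/5)] = 1/5 × 0.0000 = 0.0000
  x=3: 2/5 × log_e[(2/5)/(1/5)] = 2/5 × 0.6931 = 0.2773

D_KL(P||Q) = 0.1176 nats

Note: KL divergence is always non-negative and equals 0 iff P = Q.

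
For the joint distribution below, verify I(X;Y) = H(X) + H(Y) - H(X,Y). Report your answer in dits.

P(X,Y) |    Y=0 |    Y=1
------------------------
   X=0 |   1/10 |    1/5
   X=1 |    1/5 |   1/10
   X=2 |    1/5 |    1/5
I(X;Y) = 0.0148 dits

Mutual information has multiple equivalent forms:
- I(X;Y) = H(X) - H(X|Y)
- I(X;Y) = H(Y) - H(Y|X)
- I(X;Y) = H(X) + H(Y) - H(X,Y)

Computing all quantities:
H(X) = 0.4729, H(Y) = 0.3010, H(X,Y) = 0.7592
H(X|Y) = 0.4581, H(Y|X) = 0.2863

Verification:
H(X) - H(X|Y) = 0.4729 - 0.4581 = 0.0148
H(Y) - H(Y|X) = 0.3010 - 0.2863 = 0.0148
H(X) + H(Y) - H(X,Y) = 0.4729 + 0.3010 - 0.7592 = 0.0148

All forms give I(X;Y) = 0.0148 dits. ✓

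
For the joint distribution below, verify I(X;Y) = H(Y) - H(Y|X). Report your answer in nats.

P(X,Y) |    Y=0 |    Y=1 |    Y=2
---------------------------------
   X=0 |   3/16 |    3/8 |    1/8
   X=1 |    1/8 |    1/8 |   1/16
I(X;Y) = 0.0103 nats

Mutual information has multiple equivalent forms:
- I(X;Y) = H(X) - H(X|Y)
- I(X;Y) = H(Y) - H(Y|X)
- I(X;Y) = H(X) + H(Y) - H(X,Y)

Computing all quantities:
H(X) = 0.6211, H(Y) = 1.0239, H(X,Y) = 1.6348
H(X|Y) = 0.6108, H(Y|X) = 1.0137

Verification:
H(X) - H(X|Y) = 0.6211 - 0.6108 = 0.0103
H(Y) - H(Y|X) = 1.0239 - 1.0137 = 0.0103
H(X) + H(Y) - H(X,Y) = 0.6211 + 1.0239 - 1.6348 = 0.0103

All forms give I(X;Y) = 0.0103 nats. ✓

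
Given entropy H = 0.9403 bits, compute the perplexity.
1.9189

Perplexity is 2^H (or exp(H) for natural log).

H = 0.9403 bits
Perplexity = 2^0.9403 = 1.9189

Interpretation: The model's uncertainty is equivalent to choosing uniformly among 1.9 options.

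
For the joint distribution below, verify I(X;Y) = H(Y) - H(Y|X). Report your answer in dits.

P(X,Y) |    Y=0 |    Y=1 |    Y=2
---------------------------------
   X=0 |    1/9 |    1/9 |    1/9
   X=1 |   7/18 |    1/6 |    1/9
I(X;Y) = 0.0133 dits

Mutual information has multiple equivalent forms:
- I(X;Y) = H(X) - H(X|Y)
- I(X;Y) = H(Y) - H(Y|X)
- I(X;Y) = H(X) + H(Y) - H(X,Y)

Computing all quantities:
H(X) = 0.2764, H(Y) = 0.4502, H(X,Y) = 0.7133
H(X|Y) = 0.2631, H(Y|X) = 0.4369

Verification:
H(X) - H(X|Y) = 0.2764 - 0.2631 = 0.0133
H(Y) - H(Y|X) = 0.4502 - 0.4369 = 0.0133
H(X) + H(Y) - H(X,Y) = 0.2764 + 0.4502 - 0.7133 = 0.0133

All forms give I(X;Y) = 0.0133 dits. ✓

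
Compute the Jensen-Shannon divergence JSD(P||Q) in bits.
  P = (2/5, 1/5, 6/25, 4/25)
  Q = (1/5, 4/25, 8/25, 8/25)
0.0499 bits

Jensen-Shannon divergence is:
JSD(P||Q) = 0.5 × D_KL(P||M) + 0.5 × D_KL(Q||M)
where M = 0.5 × (P + Q) is the mixture distribution.

M = 0.5 × (2/5, 1/5, 6/25, 4/25) + 0.5 × (1/5, 4/25, 8/25, 8/25) = (3/10, 0.18, 7/25, 6/25)

D_KL(P||M) = 0.0494 bits
D_KL(Q||M) = 0.0503 bits

JSD(P||Q) = 0.5 × 0.0494 + 0.5 × 0.0503 = 0.0499 bits

Unlike KL divergence, JSD is symmetric and bounded: 0 ≤ JSD ≤ log(2).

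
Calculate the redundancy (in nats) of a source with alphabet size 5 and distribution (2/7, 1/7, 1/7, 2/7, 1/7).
0.0596 nats

Redundancy measures how far a source is from maximum entropy:
R = H_max - H(X)

Maximum entropy for 5 symbols: H_max = log_e(5) = 1.6094 nats
Actual entropy: H(X) = 1.5498 nats
Redundancy: R = 1.6094 - 1.5498 = 0.0596 nats

This redundancy represents potential for compression: the source could be compressed by 0.0596 nats per symbol.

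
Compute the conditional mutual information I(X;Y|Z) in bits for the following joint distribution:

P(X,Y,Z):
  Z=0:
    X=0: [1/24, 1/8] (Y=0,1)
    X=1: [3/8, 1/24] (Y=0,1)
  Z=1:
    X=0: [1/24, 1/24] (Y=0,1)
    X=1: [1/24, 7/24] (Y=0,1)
0.2091 bits

Conditional mutual information: I(X;Y|Z) = H(X|Z) + H(Y|Z) - H(X,Y|Z)

H(Z) = 0.9799
H(X,Z) = 1.7842 → H(X|Z) = 0.8043
H(Y,Z) = 1.7842 → H(Y|Z) = 0.8043
H(X,Y,Z) = 2.3793 → H(X,Y|Z) = 1.3994

I(X;Y|Z) = 0.8043 + 0.8043 - 1.3994 = 0.2091 bits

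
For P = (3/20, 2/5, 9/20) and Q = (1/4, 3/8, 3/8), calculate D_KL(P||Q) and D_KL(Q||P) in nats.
D_KL(P||Q) = 0.0312, D_KL(Q||P) = 0.0351

KL divergence is not symmetric: D_KL(P||Q) ≠ D_KL(Q||P) in general.

D_KL(P||Q) = 0.0312 nats
D_KL(Q||P) = 0.0351 nats

No, they are not equal!

This asymmetry is why KL divergence is not a true distance metric.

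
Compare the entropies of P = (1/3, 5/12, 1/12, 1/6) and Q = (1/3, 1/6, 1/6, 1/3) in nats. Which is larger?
Q

Computing entropies in nats:
H(P) = 1.2367
H(Q) = 1.3297

Distribution Q has higher entropy.

Intuition: The distribution closer to uniform (more spread out) has higher entropy.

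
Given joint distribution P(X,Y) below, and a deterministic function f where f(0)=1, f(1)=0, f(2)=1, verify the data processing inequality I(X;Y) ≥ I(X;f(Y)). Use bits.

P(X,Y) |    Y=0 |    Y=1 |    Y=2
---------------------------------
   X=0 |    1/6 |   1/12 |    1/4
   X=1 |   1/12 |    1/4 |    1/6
I(X;Y) = 0.0954, I(X;f(Y)) = 0.0933, inequality holds: 0.0954 ≥ 0.0933

Data Processing Inequality: For any Markov chain X → Y → Z, we have I(X;Y) ≥ I(X;Z).

Here Z = f(Y) is a deterministic function of Y, forming X → Y → Z.

Original I(X;Y) = 0.0954 bits

After applying f:
P(X,Z) where Z=f(Y):
- P(X,Z=0) = P(X,Y=1)
- P(X,Z=1) = P(X,Y=0) + P(X,Y=2)

I(X;Z) = I(X;f(Y)) = 0.0933 bits

Verification: 0.0954 ≥ 0.0933 ✓

Information cannot be created by processing; the function f can only lose information about X.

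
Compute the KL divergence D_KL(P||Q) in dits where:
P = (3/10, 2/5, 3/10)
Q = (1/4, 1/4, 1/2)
0.0388 dits

KL divergence: D_KL(P||Q) = Σ p(x) log(p(x)/q(x))

Computing term by term:
  x=0: 3/10 × log_10[(3/10)/(1/4)] = 3/10 × 0.0792 = 0.0238
  x=1: 2/5 × log_10[(2/5)/(1/4)] = 2/5 × 0.2041 = 0.0816
  x=2: 3/10 × log_10[(3/10)/(1/2)] = 3/10 × -0.2218 = -0.0666

D_KL(P||Q) = 0.0388 dits

Note: KL divergence is always non-negative and equals 0 iff P = Q.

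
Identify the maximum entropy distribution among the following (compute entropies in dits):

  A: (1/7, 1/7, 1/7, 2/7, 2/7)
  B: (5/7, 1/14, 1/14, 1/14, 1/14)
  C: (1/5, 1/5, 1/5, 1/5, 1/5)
C

For a discrete distribution over n outcomes, entropy is maximized by the uniform distribution.

Computing entropies:
H(A) = 0.6731 dits
H(B) = 0.4318 dits
H(C) = 0.6990 dits

The uniform distribution (where all probabilities equal 1/5) achieves the maximum entropy of log_10(5) = 0.6990 dits.

Distribution C has the highest entropy.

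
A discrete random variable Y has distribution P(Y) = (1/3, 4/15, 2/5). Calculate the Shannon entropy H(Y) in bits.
1.5656 bits

Shannon entropy is H(X) = -Σ p(x) log p(x).

For P = (1/3, 4/15, 2/5):
H = -1/3 × log_2(1/3) -4/15 × log_2(4/15) -2/5 × log_2(2/5)
H = 1.5656 bits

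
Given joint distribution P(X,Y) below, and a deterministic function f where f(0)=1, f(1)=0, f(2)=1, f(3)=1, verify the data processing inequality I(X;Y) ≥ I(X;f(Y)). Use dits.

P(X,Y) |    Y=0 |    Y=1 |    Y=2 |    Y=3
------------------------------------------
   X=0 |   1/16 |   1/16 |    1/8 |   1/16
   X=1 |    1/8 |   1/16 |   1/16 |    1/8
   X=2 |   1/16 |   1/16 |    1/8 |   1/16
I(X;Y) = 0.0171, I(X;f(Y)) = 0.0004, inequality holds: 0.0171 ≥ 0.0004

Data Processing Inequality: For any Markov chain X → Y → Z, we have I(X;Y) ≥ I(X;Z).

Here Z = f(Y) is a deterministic function of Y, forming X → Y → Z.

Original I(X;Y) = 0.0171 dits

After applying f:
P(X,Z) where Z=f(Y):
- P(X,Z=0) = P(X,Y=1)
- P(X,Z=1) = P(X,Y=0) + P(X,Y=2) + P(X,Y=3)

I(X;Z) = I(X;f(Y)) = 0.0004 dits

Verification: 0.0171 ≥ 0.0004 ✓

Information cannot be created by processing; the function f can only lose information about X.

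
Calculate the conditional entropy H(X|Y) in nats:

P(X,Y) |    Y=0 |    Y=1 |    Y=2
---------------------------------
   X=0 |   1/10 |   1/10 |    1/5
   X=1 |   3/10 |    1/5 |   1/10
0.6068 nats

Using the chain rule: H(X|Y) = H(X,Y) - H(Y)

First, compute H(X,Y) = 1.6957 nats

Marginal P(Y) = (2/5, 3/10, 3/10)
H(Y) = 1.0889 nats

H(X|Y) = H(X,Y) - H(Y) = 1.6957 - 1.0889 = 0.6068 nats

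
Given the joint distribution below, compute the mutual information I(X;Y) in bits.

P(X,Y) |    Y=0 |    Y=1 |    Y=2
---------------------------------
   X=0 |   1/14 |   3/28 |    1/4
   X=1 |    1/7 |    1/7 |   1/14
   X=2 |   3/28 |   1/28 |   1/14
0.1227 bits

Mutual information: I(X;Y) = H(X) + H(Y) - H(X,Y)

Marginals:
P(X) = (3/7, 5/14, 3/14), H(X) = 1.5306 bits
P(Y) = (9/28, 2/7, 11/28), H(Y) = 1.5722 bits

Joint entropy: H(X,Y) = 2.9802 bits

I(X;Y) = 1.5306 + 1.5722 - 2.9802 = 0.1227 bits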